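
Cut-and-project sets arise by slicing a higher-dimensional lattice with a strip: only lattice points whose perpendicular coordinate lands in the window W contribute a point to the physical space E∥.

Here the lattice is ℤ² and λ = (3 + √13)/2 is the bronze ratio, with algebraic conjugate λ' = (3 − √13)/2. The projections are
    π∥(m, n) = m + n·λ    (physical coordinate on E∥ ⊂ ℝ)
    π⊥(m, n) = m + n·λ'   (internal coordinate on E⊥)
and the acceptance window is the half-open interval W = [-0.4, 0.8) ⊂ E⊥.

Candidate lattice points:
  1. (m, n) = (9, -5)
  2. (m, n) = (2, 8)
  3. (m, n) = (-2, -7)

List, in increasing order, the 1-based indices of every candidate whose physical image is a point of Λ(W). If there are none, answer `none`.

3

Numerically λ ≈ 3.3028 and λ' = −1/λ ≈ -0.3028.
#1 (9,-5): internal coord 9 + (-5)·λ' = +10.5139; +10.5139 ∉ [-0.4, 0.8) → out
#2 (2,8): internal coord 2 + (8)·λ' = -0.4222; -0.4222 ∉ [-0.4, 0.8) → out
#3 (-2,-7): internal coord -2 + (-7)·λ' = +0.1194; +0.1194 ∈ [-0.4, 0.8) → IN Λ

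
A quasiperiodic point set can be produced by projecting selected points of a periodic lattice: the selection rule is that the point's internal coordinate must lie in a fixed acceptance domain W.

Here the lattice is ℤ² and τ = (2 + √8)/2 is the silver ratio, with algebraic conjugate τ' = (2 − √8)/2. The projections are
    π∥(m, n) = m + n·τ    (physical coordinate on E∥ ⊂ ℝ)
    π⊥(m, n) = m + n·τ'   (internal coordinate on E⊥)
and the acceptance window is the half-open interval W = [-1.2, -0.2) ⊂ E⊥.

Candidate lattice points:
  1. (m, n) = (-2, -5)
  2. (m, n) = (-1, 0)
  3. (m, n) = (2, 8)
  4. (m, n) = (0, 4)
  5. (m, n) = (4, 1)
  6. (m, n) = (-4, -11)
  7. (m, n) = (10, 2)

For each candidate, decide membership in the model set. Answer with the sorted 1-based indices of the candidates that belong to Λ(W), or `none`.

τ' = (2−√8)/2 ≈ -0.41421.
[1] lift (-2,-5): star map gives 0.07107; window check -1.2 ≤ 0.07107 < -0.2 is false → out
[2] lift (-1,0): star map gives -1.00000; window check -1.2 ≤ -1.00000 < -0.2 is true → IN Λ
[3] lift (2,8): star map gives -1.31371; window check -1.2 ≤ -1.31371 < -0.2 is false → out
[4] lift (0,4): star map gives -1.65685; window check -1.2 ≤ -1.65685 < -0.2 is false → out
[5] lift (4,1): star map gives 3.58579; window check -1.2 ≤ 3.58579 < -0.2 is false → out
[6] lift (-4,-11): star map gives 0.55635; window check -1.2 ≤ 0.55635 < -0.2 is false → out
[7] lift (10,2): star map gives 9.17157; window check -1.2 ≤ 9.17157 < -0.2 is false → out

2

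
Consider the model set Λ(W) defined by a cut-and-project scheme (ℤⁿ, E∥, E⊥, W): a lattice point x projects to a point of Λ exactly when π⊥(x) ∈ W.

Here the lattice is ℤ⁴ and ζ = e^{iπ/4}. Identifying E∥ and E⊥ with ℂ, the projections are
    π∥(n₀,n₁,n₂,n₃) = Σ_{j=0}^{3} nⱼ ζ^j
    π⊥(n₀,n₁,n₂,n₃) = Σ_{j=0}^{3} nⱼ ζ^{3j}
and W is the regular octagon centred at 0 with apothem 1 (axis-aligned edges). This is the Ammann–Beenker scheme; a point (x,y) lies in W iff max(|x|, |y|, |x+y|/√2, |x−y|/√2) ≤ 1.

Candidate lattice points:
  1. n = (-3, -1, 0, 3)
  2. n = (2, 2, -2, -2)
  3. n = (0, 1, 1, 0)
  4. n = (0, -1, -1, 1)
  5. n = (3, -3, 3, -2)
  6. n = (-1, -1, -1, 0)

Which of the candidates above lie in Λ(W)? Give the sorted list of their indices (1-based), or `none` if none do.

3, 6

With ζ = e^{iπ/4} the internal vectors are ζ^0,ζ^3,ζ^6,ζ^9.
#1 (-3, -1, 0, 3): internal (-0.171573, 1.414214); octagon support 1.414214 vs apothem 1 → ∉ W
#2 (2, 2, -2, -2): internal (-0.828427, 2.000000); octagon support 2.000000 vs apothem 1 → ∉ W
#3 (0, 1, 1, 0): internal (-0.707107, -0.292893); octagon support 0.707107 vs apothem 1 → ∈ W
#4 (0, -1, -1, 1): internal (1.414214, 1.000000); octagon support 1.707107 vs apothem 1 → ∉ W
#5 (3, -3, 3, -2): internal (3.707107, -6.535534); octagon support 7.242641 vs apothem 1 → ∉ W
#6 (-1, -1, -1, 0): internal (-0.292893, 0.292893); octagon support 0.414214 vs apothem 1 → ∈ W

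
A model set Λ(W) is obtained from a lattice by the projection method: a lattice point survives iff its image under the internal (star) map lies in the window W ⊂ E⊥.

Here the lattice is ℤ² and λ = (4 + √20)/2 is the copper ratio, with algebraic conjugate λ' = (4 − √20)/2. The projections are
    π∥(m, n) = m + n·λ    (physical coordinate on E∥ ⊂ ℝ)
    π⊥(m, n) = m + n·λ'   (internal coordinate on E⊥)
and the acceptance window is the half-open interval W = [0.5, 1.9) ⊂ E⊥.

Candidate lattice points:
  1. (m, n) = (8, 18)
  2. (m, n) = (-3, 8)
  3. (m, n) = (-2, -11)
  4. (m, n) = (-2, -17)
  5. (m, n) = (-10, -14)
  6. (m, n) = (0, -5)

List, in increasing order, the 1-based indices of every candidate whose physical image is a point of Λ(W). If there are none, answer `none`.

Numerically λ ≈ 4.23607 and λ' = −1/λ ≈ -0.23607.
[1] lift (8,18): star map gives 3.75078; window check 0.5 ≤ 3.75078 < 1.9 is false → out
[2] lift (-3,8): star map gives -4.88854; window check 0.5 ≤ -4.88854 < 1.9 is false → out
[3] lift (-2,-11): star map gives 0.59675; window check 0.5 ≤ 0.59675 < 1.9 is true → IN Λ
[4] lift (-2,-17): star map gives 2.01316; window check 0.5 ≤ 2.01316 < 1.9 is false → out
[5] lift (-10,-14): star map gives -6.69505; window check 0.5 ≤ -6.69505 < 1.9 is false → out
[6] lift (0,-5): star map gives 1.18034; window check 0.5 ≤ 1.18034 < 1.9 is true → IN Λ

3, 6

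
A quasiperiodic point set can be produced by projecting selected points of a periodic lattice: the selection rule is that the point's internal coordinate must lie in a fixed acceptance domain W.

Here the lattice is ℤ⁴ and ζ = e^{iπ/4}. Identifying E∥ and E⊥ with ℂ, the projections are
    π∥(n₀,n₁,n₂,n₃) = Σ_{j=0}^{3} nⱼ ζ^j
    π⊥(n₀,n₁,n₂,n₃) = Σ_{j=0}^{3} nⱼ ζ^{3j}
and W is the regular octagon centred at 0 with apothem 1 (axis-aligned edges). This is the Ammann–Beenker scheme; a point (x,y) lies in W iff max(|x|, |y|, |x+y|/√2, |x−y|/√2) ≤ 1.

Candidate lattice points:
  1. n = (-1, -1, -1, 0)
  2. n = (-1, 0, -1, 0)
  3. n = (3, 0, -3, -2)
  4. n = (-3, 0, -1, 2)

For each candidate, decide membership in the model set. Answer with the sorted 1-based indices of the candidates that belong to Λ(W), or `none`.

With ζ = e^{iπ/4} the internal vectors are ζ^0,ζ^3,ζ^6,ζ^9.
candidate 1: n = (-1, -1, -1, 0) → π⊥ ≈ (-0.29289, +0.29289); max(|x|,|y|,|x±y|/√2) = 0.41421 ≤ 1 ⇒ ∈ W
candidate 2: n = (-1, 0, -1, 0) → π⊥ ≈ (-1.00000, +1.00000); max(|x|,|y|,|x±y|/√2) = 1.41421 > 1 ⇒ ∉ W
candidate 3: n = (3, 0, -3, -2) → π⊥ ≈ (+1.58579, +1.58579); max(|x|,|y|,|x±y|/√2) = 2.24264 > 1 ⇒ ∉ W
candidate 4: n = (-3, 0, -1, 2) → π⊥ ≈ (-1.58579, +2.41421); max(|x|,|y|,|x±y|/√2) = 2.82843 > 1 ⇒ ∉ W

1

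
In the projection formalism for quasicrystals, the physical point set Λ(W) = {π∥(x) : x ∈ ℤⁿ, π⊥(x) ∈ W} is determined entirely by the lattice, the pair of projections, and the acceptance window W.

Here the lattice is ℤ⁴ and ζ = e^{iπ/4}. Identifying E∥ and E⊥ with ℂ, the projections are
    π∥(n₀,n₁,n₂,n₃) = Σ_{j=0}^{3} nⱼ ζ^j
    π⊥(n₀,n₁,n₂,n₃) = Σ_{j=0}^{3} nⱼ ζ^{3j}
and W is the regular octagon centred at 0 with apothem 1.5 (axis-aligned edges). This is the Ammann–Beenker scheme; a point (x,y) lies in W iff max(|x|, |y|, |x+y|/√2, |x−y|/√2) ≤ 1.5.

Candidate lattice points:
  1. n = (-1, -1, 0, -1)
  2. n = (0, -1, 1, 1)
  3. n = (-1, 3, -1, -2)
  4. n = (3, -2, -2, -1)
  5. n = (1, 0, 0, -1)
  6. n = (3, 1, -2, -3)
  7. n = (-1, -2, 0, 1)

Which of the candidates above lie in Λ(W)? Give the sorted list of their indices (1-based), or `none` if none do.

5, 6, 7

With ζ = e^{iπ/4} the internal vectors are ζ^0,ζ^3,ζ^6,ζ^9.
candidate 1: n = (-1, -1, 0, -1) → π⊥ ≈ (-1.0000, -1.4142); max(|x|,|y|,|x±y|/√2) = 1.7071 > 1.5 ⇒ ∉ W
candidate 2: n = (0, -1, 1, 1) → π⊥ ≈ (+1.4142, -1.0000); max(|x|,|y|,|x±y|/√2) = 1.7071 > 1.5 ⇒ ∉ W
candidate 3: n = (-1, 3, -1, -2) → π⊥ ≈ (-4.5355, +1.7071); max(|x|,|y|,|x±y|/√2) = 4.5355 > 1.5 ⇒ ∉ W
candidate 4: n = (3, -2, -2, -1) → π⊥ ≈ (+3.7071, -0.1213); max(|x|,|y|,|x±y|/√2) = 3.7071 > 1.5 ⇒ ∉ W
candidate 5: n = (1, 0, 0, -1) → π⊥ ≈ (+0.2929, -0.7071); max(|x|,|y|,|x±y|/√2) = 0.7071 ≤ 1.5 ⇒ ∈ W
candidate 6: n = (3, 1, -2, -3) → π⊥ ≈ (+0.1716, +0.5858); max(|x|,|y|,|x±y|/√2) = 0.5858 ≤ 1.5 ⇒ ∈ W
candidate 7: n = (-1, -2, 0, 1) → π⊥ ≈ (+1.1213, -0.7071); max(|x|,|y|,|x±y|/√2) = 1.2929 ≤ 1.5 ⇒ ∈ W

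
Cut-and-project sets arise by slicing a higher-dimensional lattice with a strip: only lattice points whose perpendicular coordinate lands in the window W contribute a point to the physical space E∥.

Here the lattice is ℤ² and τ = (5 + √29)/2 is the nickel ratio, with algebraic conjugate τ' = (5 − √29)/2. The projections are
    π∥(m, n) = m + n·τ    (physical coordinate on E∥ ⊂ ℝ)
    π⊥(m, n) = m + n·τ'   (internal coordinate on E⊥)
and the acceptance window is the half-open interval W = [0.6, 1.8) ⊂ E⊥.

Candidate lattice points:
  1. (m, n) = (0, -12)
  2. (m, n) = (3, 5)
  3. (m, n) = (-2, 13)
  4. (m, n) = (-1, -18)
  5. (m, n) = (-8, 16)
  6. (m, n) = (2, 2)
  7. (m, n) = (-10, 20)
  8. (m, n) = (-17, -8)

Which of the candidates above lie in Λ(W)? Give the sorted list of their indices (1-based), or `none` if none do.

6

τ' = (5−√29)/2 ≈ -0.1926.
#1 (0,-12): internal coord 0 + (-12)·τ' = +2.3110; +2.3110 ∉ [0.6, 1.8) → out
#2 (3,5): internal coord 3 + (5)·τ' = +2.0371; +2.0371 ∉ [0.6, 1.8) → out
#3 (-2,13): internal coord -2 + (13)·τ' = -4.5036; -4.5036 ∉ [0.6, 1.8) → out
#4 (-1,-18): internal coord -1 + (-18)·τ' = +2.4665; +2.4665 ∉ [0.6, 1.8) → out
#5 (-8,16): internal coord -8 + (16)·τ' = -11.0813; -11.0813 ∉ [0.6, 1.8) → out
#6 (2,2): internal coord 2 + (2)·τ' = +1.6148; +1.6148 ∈ [0.6, 1.8) → IN Λ
#7 (-10,20): internal coord -10 + (20)·τ' = -13.8516; -13.8516 ∉ [0.6, 1.8) → out
#8 (-17,-8): internal coord -17 + (-8)·τ' = -15.4593; -15.4593 ∉ [0.6, 1.8) → out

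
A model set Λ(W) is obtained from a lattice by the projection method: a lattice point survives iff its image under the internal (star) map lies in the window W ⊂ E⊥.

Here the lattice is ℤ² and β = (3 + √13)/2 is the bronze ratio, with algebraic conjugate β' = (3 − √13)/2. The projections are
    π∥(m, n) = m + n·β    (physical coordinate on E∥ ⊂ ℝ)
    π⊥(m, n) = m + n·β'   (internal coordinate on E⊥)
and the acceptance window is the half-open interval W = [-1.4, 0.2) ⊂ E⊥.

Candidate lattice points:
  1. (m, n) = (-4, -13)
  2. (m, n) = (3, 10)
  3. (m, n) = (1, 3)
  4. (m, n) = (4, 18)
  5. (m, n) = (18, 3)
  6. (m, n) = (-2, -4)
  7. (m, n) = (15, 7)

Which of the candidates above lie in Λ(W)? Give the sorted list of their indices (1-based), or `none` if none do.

β' = (3−√13)/2 ≈ -0.30278.
[1] lift (-4,-13): star map gives -0.06392; window check -1.4 ≤ -0.06392 < 0.2 is true → IN Λ
[2] lift (3,10): star map gives -0.02776; window check -1.4 ≤ -0.02776 < 0.2 is true → IN Λ
[3] lift (1,3): star map gives 0.09167; window check -1.4 ≤ 0.09167 < 0.2 is true → IN Λ
[4] lift (4,18): star map gives -1.44996; window check -1.4 ≤ -1.44996 < 0.2 is false → out
[5] lift (18,3): star map gives 17.09167; window check -1.4 ≤ 17.09167 < 0.2 is false → out
[6] lift (-2,-4): star map gives -0.78890; window check -1.4 ≤ -0.78890 < 0.2 is true → IN Λ
[7] lift (15,7): star map gives 12.88057; window check -1.4 ≤ 12.88057 < 0.2 is false → out

1, 2, 3, 6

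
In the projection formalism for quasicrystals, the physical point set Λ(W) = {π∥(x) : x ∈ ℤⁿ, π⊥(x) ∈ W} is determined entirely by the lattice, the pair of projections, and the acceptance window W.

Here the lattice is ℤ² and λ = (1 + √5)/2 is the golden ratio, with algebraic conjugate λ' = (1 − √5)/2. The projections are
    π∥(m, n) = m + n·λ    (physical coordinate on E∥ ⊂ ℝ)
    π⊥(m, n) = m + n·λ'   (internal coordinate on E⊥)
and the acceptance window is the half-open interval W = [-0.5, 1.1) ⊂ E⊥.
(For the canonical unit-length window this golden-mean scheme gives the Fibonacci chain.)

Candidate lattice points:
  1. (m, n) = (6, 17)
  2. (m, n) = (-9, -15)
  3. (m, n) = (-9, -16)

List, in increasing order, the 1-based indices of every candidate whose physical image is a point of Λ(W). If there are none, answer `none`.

2, 3

λ' = (1−√5)/2 ≈ -0.618034.
candidate 1: (m,n)=(6,17) → π∥ = 6+17·λ ≈ 33.506578, π⊥ = 6+17·λ' ≈ -4.506578 ∉ [-0.5, 1.1) ⇒ out
candidate 2: (m,n)=(-9,-15) → π∥ = -9-15·λ ≈ -33.270510, π⊥ = -9-15·λ' ≈ 0.270510 ∈ [-0.5, 1.1) ⇒ IN Λ
candidate 3: (m,n)=(-9,-16) → π∥ = -9-16·λ ≈ -34.888544, π⊥ = -9-16·λ' ≈ 0.888544 ∈ [-0.5, 1.1) ⇒ IN Λ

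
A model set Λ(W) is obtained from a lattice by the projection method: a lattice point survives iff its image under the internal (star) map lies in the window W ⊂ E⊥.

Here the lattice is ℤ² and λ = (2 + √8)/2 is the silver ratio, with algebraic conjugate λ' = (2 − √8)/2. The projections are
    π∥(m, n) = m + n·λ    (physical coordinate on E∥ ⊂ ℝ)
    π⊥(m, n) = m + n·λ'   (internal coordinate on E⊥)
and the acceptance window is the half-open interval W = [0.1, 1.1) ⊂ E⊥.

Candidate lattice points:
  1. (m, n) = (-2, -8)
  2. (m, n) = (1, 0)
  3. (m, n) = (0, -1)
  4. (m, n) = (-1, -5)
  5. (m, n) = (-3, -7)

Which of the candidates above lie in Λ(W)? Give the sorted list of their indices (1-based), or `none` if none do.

λ' = (2−√8)/2 ≈ -0.4142.
candidate 1: (m,n)=(-2,-8) → π∥ = -2-8·λ ≈ -21.3137, π⊥ = -2-8·λ' ≈ 1.3137 ∉ [0.1, 1.1) ⇒ out
candidate 2: (m,n)=(1,0) → π∥ = 1+0·λ ≈ 1.0000, π⊥ = 1+0·λ' ≈ 1.0000 ∈ [0.1, 1.1) ⇒ IN Λ
candidate 3: (m,n)=(0,-1) → π∥ = 0-1·λ ≈ -2.4142, π⊥ = 0-1·λ' ≈ 0.4142 ∈ [0.1, 1.1) ⇒ IN Λ
candidate 4: (m,n)=(-1,-5) → π∥ = -1-5·λ ≈ -13.0711, π⊥ = -1-5·λ' ≈ 1.0711 ∈ [0.1, 1.1) ⇒ IN Λ
candidate 5: (m,n)=(-3,-7) → π∥ = -3-7·λ ≈ -19.8995, π⊥ = -3-7·λ' ≈ -0.1005 ∉ [0.1, 1.1) ⇒ out

2, 3, 4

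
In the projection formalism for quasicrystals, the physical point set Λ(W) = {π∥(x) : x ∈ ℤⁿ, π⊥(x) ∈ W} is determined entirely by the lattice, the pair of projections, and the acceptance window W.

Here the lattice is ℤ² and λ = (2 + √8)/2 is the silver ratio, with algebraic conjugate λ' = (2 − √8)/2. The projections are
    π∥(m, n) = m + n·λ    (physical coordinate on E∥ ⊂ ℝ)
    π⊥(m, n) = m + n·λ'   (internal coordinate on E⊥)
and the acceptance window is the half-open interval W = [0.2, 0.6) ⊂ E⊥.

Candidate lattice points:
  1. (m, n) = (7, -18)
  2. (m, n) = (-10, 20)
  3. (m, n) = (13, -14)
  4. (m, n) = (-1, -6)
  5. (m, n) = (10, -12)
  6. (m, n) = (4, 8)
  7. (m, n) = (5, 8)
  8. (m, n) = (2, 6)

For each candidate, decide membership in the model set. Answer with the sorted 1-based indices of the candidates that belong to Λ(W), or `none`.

λ' = (2−√8)/2 ≈ -0.414214.
[1] lift (7,-18): star map gives 14.455844; window check 0.2 ≤ 14.455844 < 0.6 is false → out
[2] lift (-10,20): star map gives -18.284271; window check 0.2 ≤ -18.284271 < 0.6 is false → out
[3] lift (13,-14): star map gives 18.798990; window check 0.2 ≤ 18.798990 < 0.6 is false → out
[4] lift (-1,-6): star map gives 1.485281; window check 0.2 ≤ 1.485281 < 0.6 is false → out
[5] lift (10,-12): star map gives 14.970563; window check 0.2 ≤ 14.970563 < 0.6 is false → out
[6] lift (4,8): star map gives 0.686292; window check 0.2 ≤ 0.686292 < 0.6 is false → out
[7] lift (5,8): star map gives 1.686292; window check 0.2 ≤ 1.686292 < 0.6 is false → out
[8] lift (2,6): star map gives -0.485281; window check 0.2 ≤ -0.485281 < 0.6 is false → out

none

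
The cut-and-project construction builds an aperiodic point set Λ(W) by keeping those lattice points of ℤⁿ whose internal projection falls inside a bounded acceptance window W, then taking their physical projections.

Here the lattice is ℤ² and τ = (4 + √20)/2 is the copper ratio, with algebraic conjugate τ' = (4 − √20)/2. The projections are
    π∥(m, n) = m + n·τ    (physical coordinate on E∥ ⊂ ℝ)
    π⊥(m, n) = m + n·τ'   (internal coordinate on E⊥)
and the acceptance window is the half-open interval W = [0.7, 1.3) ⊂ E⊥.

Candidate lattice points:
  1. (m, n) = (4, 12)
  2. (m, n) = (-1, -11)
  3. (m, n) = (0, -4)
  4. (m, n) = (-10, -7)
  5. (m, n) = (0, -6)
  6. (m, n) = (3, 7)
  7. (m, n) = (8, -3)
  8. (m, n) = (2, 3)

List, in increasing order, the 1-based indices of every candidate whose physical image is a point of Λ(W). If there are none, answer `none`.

Compute τ' = (4−√20)/2 = -0.23607, so π⊥(m,n) = m -0.23607·n.
[1] lift (4,12): star map gives 1.16718; window check 0.7 ≤ 1.16718 < 1.3 is true → IN Λ
[2] lift (-1,-11): star map gives 1.59675; window check 0.7 ≤ 1.59675 < 1.3 is false → out
[3] lift (0,-4): star map gives 0.94427; window check 0.7 ≤ 0.94427 < 1.3 is true → IN Λ
[4] lift (-10,-7): star map gives -8.34752; window check 0.7 ≤ -8.34752 < 1.3 is false → out
[5] lift (0,-6): star map gives 1.41641; window check 0.7 ≤ 1.41641 < 1.3 is false → out
[6] lift (3,7): star map gives 1.34752; window check 0.7 ≤ 1.34752 < 1.3 is false → out
[7] lift (8,-3): star map gives 8.70820; window check 0.7 ≤ 8.70820 < 1.3 is false → out
[8] lift (2,3): star map gives 1.29180; window check 0.7 ≤ 1.29180 < 1.3 is true → IN Λ

1, 3, 8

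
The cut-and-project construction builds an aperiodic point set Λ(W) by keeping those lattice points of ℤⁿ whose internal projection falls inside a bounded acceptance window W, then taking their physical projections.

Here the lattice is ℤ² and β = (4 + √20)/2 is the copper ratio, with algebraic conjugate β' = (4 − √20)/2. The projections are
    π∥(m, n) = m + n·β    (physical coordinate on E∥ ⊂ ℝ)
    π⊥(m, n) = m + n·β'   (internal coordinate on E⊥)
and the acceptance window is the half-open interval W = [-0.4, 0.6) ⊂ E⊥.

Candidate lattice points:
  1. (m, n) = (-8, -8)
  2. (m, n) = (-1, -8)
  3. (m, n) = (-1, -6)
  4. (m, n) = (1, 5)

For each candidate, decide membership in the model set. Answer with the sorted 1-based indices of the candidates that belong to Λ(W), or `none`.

3, 4

Numerically β ≈ 4.2361 and β' = −1/β ≈ -0.2361.
[1] lift (-8,-8): star map gives -6.1115; window check -0.4 ≤ -6.1115 < 0.6 is false → out
[2] lift (-1,-8): star map gives 0.8885; window check -0.4 ≤ 0.8885 < 0.6 is false → out
[3] lift (-1,-6): star map gives 0.4164; window check -0.4 ≤ 0.4164 < 0.6 is true → IN Λ
[4] lift (1,5): star map gives -0.1803; window check -0.4 ≤ -0.1803 < 0.6 is true → IN Λ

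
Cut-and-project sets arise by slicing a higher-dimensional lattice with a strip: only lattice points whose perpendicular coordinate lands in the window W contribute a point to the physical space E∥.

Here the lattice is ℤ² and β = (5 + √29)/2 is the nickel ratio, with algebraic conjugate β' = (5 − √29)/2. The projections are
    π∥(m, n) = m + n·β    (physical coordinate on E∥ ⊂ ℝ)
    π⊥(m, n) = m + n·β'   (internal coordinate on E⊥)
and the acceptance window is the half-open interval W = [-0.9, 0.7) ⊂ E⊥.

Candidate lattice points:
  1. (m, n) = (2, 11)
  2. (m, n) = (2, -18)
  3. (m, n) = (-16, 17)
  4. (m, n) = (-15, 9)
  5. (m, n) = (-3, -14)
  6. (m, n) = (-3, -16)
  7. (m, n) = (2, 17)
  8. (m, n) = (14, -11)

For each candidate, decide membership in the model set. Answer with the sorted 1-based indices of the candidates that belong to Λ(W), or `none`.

Numerically β ≈ 5.192582 and β' = −1/β ≈ -0.192582.
candidate 1: (m,n)=(2,11) → π∥ = 2+11·β ≈ 59.118406, π⊥ = 2+11·β' ≈ -0.118406 ∈ [-0.9, 0.7) ⇒ IN Λ
candidate 2: (m,n)=(2,-18) → π∥ = 2-18·β ≈ -91.466483, π⊥ = 2-18·β' ≈ 5.466483 ∉ [-0.9, 0.7) ⇒ out
candidate 3: (m,n)=(-16,17) → π∥ = -16+17·β ≈ 72.273901, π⊥ = -16+17·β' ≈ -19.273901 ∉ [-0.9, 0.7) ⇒ out
candidate 4: (m,n)=(-15,9) → π∥ = -15+9·β ≈ 31.733242, π⊥ = -15+9·β' ≈ -16.733242 ∉ [-0.9, 0.7) ⇒ out
candidate 5: (m,n)=(-3,-14) → π∥ = -3-14·β ≈ -75.696154, π⊥ = -3-14·β' ≈ -0.303846 ∈ [-0.9, 0.7) ⇒ IN Λ
candidate 6: (m,n)=(-3,-16) → π∥ = -3-16·β ≈ -86.081318, π⊥ = -3-16·β' ≈ 0.081318 ∈ [-0.9, 0.7) ⇒ IN Λ
candidate 7: (m,n)=(2,17) → π∥ = 2+17·β ≈ 90.273901, π⊥ = 2+17·β' ≈ -1.273901 ∉ [-0.9, 0.7) ⇒ out
candidate 8: (m,n)=(14,-11) → π∥ = 14-11·β ≈ -43.118406, π⊥ = 14-11·β' ≈ 16.118406 ∉ [-0.9, 0.7) ⇒ out

1, 5, 6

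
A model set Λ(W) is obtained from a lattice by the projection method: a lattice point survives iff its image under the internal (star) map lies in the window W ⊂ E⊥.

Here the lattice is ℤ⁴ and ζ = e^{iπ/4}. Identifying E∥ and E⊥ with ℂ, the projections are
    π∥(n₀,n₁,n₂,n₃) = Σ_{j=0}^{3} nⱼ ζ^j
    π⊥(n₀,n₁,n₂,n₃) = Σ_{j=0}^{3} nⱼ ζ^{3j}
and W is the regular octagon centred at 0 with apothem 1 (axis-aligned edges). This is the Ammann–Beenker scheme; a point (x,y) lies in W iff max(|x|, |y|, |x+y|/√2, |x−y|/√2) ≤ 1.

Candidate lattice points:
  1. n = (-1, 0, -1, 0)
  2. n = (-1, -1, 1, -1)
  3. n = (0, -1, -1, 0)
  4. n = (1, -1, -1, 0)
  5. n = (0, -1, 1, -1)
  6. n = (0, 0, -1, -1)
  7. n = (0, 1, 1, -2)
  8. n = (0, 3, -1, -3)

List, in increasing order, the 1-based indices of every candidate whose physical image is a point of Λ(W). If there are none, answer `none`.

3, 6

Internal map: ζ^{3j} for j=0..3 gives (1,0), (−√2/2,√2/2), (0,−1), (√2/2,√2/2).
candidate 1: n = (-1, 0, -1, 0) → π⊥ ≈ (-1.000000, +1.000000); max(|x|,|y|,|x±y|/√2) = 1.414214 > 1 ⇒ ∉ W
candidate 2: n = (-1, -1, 1, -1) → π⊥ ≈ (-1.000000, -2.414214); max(|x|,|y|,|x±y|/√2) = 2.414214 > 1 ⇒ ∉ W
candidate 3: n = (0, -1, -1, 0) → π⊥ ≈ (+0.707107, +0.292893); max(|x|,|y|,|x±y|/√2) = 0.707107 ≤ 1 ⇒ ∈ W
candidate 4: n = (1, -1, -1, 0) → π⊥ ≈ (+1.707107, +0.292893); max(|x|,|y|,|x±y|/√2) = 1.707107 > 1 ⇒ ∉ W
candidate 5: n = (0, -1, 1, -1) → π⊥ ≈ (+0.000000, -2.414214); max(|x|,|y|,|x±y|/√2) = 2.414214 > 1 ⇒ ∉ W
candidate 6: n = (0, 0, -1, -1) → π⊥ ≈ (-0.707107, +0.292893); max(|x|,|y|,|x±y|/√2) = 0.707107 ≤ 1 ⇒ ∈ W
candidate 7: n = (0, 1, 1, -2) → π⊥ ≈ (-2.121320, -1.707107); max(|x|,|y|,|x±y|/√2) = 2.707107 > 1 ⇒ ∉ W
candidate 8: n = (0, 3, -1, -3) → π⊥ ≈ (-4.242641, +1.000000); max(|x|,|y|,|x±y|/√2) = 4.242641 > 1 ⇒ ∉ W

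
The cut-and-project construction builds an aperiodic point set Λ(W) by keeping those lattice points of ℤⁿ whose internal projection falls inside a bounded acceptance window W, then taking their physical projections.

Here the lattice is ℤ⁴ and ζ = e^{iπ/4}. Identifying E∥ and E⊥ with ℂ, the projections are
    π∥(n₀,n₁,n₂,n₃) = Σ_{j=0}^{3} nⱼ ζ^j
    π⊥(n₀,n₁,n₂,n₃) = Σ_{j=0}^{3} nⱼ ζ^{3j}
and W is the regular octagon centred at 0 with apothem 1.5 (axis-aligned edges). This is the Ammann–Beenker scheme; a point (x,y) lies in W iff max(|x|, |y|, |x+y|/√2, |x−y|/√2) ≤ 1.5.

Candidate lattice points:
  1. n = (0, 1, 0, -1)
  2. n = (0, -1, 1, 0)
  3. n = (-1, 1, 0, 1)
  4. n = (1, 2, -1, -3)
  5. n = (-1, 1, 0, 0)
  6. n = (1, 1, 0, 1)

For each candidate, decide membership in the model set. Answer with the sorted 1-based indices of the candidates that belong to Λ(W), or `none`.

1

π⊥(n) = n₀ + n₁ζ³ + n₂ζ⁶ + n₃ζ⁹ where ζ = e^{iπ/4}.
candidate 1: n = (0, 1, 0, -1) → π⊥ ≈ (-1.414214, +0.000000); max(|x|,|y|,|x±y|/√2) = 1.414214 ≤ 1.5 ⇒ ∈ W
candidate 2: n = (0, -1, 1, 0) → π⊥ ≈ (+0.707107, -1.707107); max(|x|,|y|,|x±y|/√2) = 1.707107 > 1.5 ⇒ ∉ W
candidate 3: n = (-1, 1, 0, 1) → π⊥ ≈ (-1.000000, +1.414214); max(|x|,|y|,|x±y|/√2) = 1.707107 > 1.5 ⇒ ∉ W
candidate 4: n = (1, 2, -1, -3) → π⊥ ≈ (-2.535534, +0.292893); max(|x|,|y|,|x±y|/√2) = 2.535534 > 1.5 ⇒ ∉ W
candidate 5: n = (-1, 1, 0, 0) → π⊥ ≈ (-1.707107, +0.707107); max(|x|,|y|,|x±y|/√2) = 1.707107 > 1.5 ⇒ ∉ W
candidate 6: n = (1, 1, 0, 1) → π⊥ ≈ (+1.000000, +1.414214); max(|x|,|y|,|x±y|/√2) = 1.707107 > 1.5 ⇒ ∉ W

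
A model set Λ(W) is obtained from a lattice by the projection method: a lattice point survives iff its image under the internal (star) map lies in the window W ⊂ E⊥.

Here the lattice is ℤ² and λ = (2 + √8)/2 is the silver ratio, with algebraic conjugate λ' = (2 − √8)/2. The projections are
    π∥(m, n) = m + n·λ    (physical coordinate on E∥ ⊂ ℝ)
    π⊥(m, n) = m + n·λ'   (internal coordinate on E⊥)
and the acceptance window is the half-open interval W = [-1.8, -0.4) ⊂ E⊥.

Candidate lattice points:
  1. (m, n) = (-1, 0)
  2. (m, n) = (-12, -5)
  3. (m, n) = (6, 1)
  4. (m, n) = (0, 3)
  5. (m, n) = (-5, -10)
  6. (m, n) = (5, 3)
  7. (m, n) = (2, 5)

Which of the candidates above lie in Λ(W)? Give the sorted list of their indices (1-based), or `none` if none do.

λ' = (2−√8)/2 ≈ -0.414214.
#1 (-1,0): internal coord -1 + (0)·λ' = -1.000000; -1.000000 ∈ [-1.8, -0.4) → IN Λ
#2 (-12,-5): internal coord -12 + (-5)·λ' = -9.928932; -9.928932 ∉ [-1.8, -0.4) → out
#3 (6,1): internal coord 6 + (1)·λ' = +5.585786; +5.585786 ∉ [-1.8, -0.4) → out
#4 (0,3): internal coord 0 + (3)·λ' = -1.242641; -1.242641 ∈ [-1.8, -0.4) → IN Λ
#5 (-5,-10): internal coord -5 + (-10)·λ' = -0.857864; -0.857864 ∈ [-1.8, -0.4) → IN Λ
#6 (5,3): internal coord 5 + (3)·λ' = +3.757359; +3.757359 ∉ [-1.8, -0.4) → out
#7 (2,5): internal coord 2 + (5)·λ' = -0.071068; -0.071068 ∉ [-1.8, -0.4) → out

1, 4, 5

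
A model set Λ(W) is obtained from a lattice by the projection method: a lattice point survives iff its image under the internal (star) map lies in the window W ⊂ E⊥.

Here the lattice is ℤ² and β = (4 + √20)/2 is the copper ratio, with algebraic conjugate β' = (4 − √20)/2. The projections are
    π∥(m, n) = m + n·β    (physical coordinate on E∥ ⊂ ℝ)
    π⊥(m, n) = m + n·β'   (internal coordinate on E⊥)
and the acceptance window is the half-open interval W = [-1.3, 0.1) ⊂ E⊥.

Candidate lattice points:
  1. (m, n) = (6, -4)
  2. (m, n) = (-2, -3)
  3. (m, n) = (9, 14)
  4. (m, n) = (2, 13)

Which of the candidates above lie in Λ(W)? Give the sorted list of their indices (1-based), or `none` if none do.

Compute β' = (4−√20)/2 = -0.2361, so π⊥(m,n) = m -0.2361·n.
#1 (6,-4): internal coord 6 + (-4)·β' = +6.9443; +6.9443 ∉ [-1.3, 0.1) → out
#2 (-2,-3): internal coord -2 + (-3)·β' = -1.2918; -1.2918 ∈ [-1.3, 0.1) → IN Λ
#3 (9,14): internal coord 9 + (14)·β' = +5.6950; +5.6950 ∉ [-1.3, 0.1) → out
#4 (2,13): internal coord 2 + (13)·β' = -1.0689; -1.0689 ∈ [-1.3, 0.1) → IN Λ

2, 4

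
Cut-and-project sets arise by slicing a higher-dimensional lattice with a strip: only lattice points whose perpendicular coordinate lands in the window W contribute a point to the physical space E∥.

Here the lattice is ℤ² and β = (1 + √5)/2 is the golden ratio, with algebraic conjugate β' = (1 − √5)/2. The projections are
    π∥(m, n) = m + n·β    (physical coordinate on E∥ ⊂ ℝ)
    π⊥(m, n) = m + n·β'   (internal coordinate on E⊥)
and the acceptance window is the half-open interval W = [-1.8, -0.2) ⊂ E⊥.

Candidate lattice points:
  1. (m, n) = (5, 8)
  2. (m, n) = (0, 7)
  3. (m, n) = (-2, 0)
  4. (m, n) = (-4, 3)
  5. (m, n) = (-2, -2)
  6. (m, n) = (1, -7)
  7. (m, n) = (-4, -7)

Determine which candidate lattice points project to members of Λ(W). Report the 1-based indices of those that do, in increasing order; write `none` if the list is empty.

5

Compute β' = (1−√5)/2 = -0.61803, so π⊥(m,n) = m -0.61803·n.
[1] lift (5,8): star map gives 0.05573; window check -1.8 ≤ 0.05573 < -0.2 is false → out
[2] lift (0,7): star map gives -4.32624; window check -1.8 ≤ -4.32624 < -0.2 is false → out
[3] lift (-2,0): star map gives -2.00000; window check -1.8 ≤ -2.00000 < -0.2 is false → out
[4] lift (-4,3): star map gives -5.85410; window check -1.8 ≤ -5.85410 < -0.2 is false → out
[5] lift (-2,-2): star map gives -0.76393; window check -1.8 ≤ -0.76393 < -0.2 is true → IN Λ
[6] lift (1,-7): star map gives 5.32624; window check -1.8 ≤ 5.32624 < -0.2 is false → out
[7] lift (-4,-7): star map gives 0.32624; window check -1.8 ≤ 0.32624 < -0.2 is false → out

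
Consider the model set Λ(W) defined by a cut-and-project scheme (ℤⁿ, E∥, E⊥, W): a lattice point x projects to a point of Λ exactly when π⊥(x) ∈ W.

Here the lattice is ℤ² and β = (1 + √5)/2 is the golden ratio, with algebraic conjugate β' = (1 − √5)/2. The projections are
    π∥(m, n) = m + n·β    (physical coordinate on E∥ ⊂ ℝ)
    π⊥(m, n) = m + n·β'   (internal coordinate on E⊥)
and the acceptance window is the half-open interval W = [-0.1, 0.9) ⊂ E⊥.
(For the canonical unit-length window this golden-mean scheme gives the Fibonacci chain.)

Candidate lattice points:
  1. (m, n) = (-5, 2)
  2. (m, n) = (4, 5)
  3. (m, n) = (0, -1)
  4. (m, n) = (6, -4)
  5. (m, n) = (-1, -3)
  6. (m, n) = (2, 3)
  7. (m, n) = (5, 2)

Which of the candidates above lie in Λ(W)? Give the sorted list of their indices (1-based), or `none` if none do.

Compute β' = (1−√5)/2 = -0.61803, so π⊥(m,n) = m -0.61803·n.
[1] lift (-5,2): star map gives -6.23607; window check -0.1 ≤ -6.23607 < 0.9 is false → out
[2] lift (4,5): star map gives 0.90983; window check -0.1 ≤ 0.90983 < 0.9 is false → out
[3] lift (0,-1): star map gives 0.61803; window check -0.1 ≤ 0.61803 < 0.9 is true → IN Λ
[4] lift (6,-4): star map gives 8.47214; window check -0.1 ≤ 8.47214 < 0.9 is false → out
[5] lift (-1,-3): star map gives 0.85410; window check -0.1 ≤ 0.85410 < 0.9 is true → IN Λ
[6] lift (2,3): star map gives 0.14590; window check -0.1 ≤ 0.14590 < 0.9 is true → IN Λ
[7] lift (5,2): star map gives 3.76393; window check -0.1 ≤ 3.76393 < 0.9 is false → out

3, 5, 6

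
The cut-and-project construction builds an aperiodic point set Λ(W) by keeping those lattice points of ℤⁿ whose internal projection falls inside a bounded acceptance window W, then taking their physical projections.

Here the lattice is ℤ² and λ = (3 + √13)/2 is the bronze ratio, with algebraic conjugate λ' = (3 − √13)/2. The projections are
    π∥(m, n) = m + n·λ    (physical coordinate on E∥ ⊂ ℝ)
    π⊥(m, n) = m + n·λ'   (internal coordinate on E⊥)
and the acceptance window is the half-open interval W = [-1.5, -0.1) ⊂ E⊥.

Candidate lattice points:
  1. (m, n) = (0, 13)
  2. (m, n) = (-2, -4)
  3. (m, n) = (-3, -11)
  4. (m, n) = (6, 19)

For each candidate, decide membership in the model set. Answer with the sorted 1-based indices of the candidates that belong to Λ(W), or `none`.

2

λ' = (3−√13)/2 ≈ -0.3028.
[1] lift (0,13): star map gives -3.9361; window check -1.5 ≤ -3.9361 < -0.1 is false → out
[2] lift (-2,-4): star map gives -0.7889; window check -1.5 ≤ -0.7889 < -0.1 is true → IN Λ
[3] lift (-3,-11): star map gives 0.3305; window check -1.5 ≤ 0.3305 < -0.1 is false → out
[4] lift (6,19): star map gives 0.2473; window check -1.5 ≤ 0.2473 < -0.1 is false → out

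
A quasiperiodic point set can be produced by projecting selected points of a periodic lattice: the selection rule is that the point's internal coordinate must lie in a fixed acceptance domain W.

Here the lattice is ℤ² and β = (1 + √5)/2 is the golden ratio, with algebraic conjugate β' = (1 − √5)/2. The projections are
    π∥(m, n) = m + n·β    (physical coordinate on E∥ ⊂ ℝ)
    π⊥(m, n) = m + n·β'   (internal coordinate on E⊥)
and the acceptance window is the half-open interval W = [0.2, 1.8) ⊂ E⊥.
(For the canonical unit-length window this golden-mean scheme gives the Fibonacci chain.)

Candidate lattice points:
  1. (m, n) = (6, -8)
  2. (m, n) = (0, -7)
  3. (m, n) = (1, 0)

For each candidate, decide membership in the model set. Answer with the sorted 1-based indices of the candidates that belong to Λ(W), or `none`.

3

Compute β' = (1−√5)/2 = -0.6180, so π⊥(m,n) = m -0.6180·n.
candidate 1: (m,n)=(6,-8) → π∥ = 6-8·β ≈ -6.9443, π⊥ = 6-8·β' ≈ 10.9443 ∉ [0.2, 1.8) ⇒ out
candidate 2: (m,n)=(0,-7) → π∥ = 0-7·β ≈ -11.3262, π⊥ = 0-7·β' ≈ 4.3262 ∉ [0.2, 1.8) ⇒ out
candidate 3: (m,n)=(1,0) → π∥ = 1+0·β ≈ 1.0000, π⊥ = 1+0·β' ≈ 1.0000 ∈ [0.2, 1.8) ⇒ IN Λ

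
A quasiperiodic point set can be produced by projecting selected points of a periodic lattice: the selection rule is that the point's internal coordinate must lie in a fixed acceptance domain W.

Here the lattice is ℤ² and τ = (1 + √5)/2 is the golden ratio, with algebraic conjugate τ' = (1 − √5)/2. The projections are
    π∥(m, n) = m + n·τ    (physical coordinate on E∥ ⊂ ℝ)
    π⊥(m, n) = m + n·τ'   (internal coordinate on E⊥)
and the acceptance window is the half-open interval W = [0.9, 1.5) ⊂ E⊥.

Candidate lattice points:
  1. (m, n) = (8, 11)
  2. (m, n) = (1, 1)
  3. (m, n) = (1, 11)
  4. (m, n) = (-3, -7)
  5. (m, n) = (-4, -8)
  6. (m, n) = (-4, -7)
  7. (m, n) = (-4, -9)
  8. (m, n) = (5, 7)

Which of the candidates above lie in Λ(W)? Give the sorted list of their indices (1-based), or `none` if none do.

Numerically τ ≈ 1.61803 and τ' = −1/τ ≈ -0.61803.
#1 (8,11): internal coord 8 + (11)·τ' = +1.20163; +1.20163 ∈ [0.9, 1.5) → IN Λ
#2 (1,1): internal coord 1 + (1)·τ' = +0.38197; +0.38197 ∉ [0.9, 1.5) → out
#3 (1,11): internal coord 1 + (11)·τ' = -5.79837; -5.79837 ∉ [0.9, 1.5) → out
#4 (-3,-7): internal coord -3 + (-7)·τ' = +1.32624; +1.32624 ∈ [0.9, 1.5) → IN Λ
#5 (-4,-8): internal coord -4 + (-8)·τ' = +0.94427; +0.94427 ∈ [0.9, 1.5) → IN Λ
#6 (-4,-7): internal coord -4 + (-7)·τ' = +0.32624; +0.32624 ∉ [0.9, 1.5) → out
#7 (-4,-9): internal coord -4 + (-9)·τ' = +1.56231; +1.56231 ∉ [0.9, 1.5) → out
#8 (5,7): internal coord 5 + (7)·τ' = +0.67376; +0.67376 ∉ [0.9, 1.5) → out

1, 4, 5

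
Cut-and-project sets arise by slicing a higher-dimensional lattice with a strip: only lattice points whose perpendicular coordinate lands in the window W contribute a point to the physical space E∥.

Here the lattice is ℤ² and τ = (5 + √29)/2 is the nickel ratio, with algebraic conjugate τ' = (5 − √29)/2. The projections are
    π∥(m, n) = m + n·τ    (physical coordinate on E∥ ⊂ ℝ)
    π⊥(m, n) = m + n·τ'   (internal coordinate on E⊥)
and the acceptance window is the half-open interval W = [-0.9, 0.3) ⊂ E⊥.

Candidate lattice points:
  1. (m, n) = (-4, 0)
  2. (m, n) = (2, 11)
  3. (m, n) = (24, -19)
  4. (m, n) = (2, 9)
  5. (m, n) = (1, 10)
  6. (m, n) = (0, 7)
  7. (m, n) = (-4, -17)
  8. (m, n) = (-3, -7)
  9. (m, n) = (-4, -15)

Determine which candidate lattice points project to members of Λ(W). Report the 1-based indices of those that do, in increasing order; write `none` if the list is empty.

τ' = (5−√29)/2 ≈ -0.19258.
candidate 1: (m,n)=(-4,0) → π∥ = -4+0·τ ≈ -4.00000, π⊥ = -4+0·τ' ≈ -4.00000 ∉ [-0.9, 0.3) ⇒ out
candidate 2: (m,n)=(2,11) → π∥ = 2+11·τ ≈ 59.11841, π⊥ = 2+11·τ' ≈ -0.11841 ∈ [-0.9, 0.3) ⇒ IN Λ
candidate 3: (m,n)=(24,-19) → π∥ = 24-19·τ ≈ -74.65907, π⊥ = 24-19·τ' ≈ 27.65907 ∉ [-0.9, 0.3) ⇒ out
candidate 4: (m,n)=(2,9) → π∥ = 2+9·τ ≈ 48.73324, π⊥ = 2+9·τ' ≈ 0.26676 ∈ [-0.9, 0.3) ⇒ IN Λ
candidate 5: (m,n)=(1,10) → π∥ = 1+10·τ ≈ 52.92582, π⊥ = 1+10·τ' ≈ -0.92582 ∉ [-0.9, 0.3) ⇒ out
candidate 6: (m,n)=(0,7) → π∥ = 0+7·τ ≈ 36.34808, π⊥ = 0+7·τ' ≈ -1.34808 ∉ [-0.9, 0.3) ⇒ out
candidate 7: (m,n)=(-4,-17) → π∥ = -4-17·τ ≈ -92.27390, π⊥ = -4-17·τ' ≈ -0.72610 ∈ [-0.9, 0.3) ⇒ IN Λ
candidate 8: (m,n)=(-3,-7) → π∥ = -3-7·τ ≈ -39.34808, π⊥ = -3-7·τ' ≈ -1.65192 ∉ [-0.9, 0.3) ⇒ out
candidate 9: (m,n)=(-4,-15) → π∥ = -4-15·τ ≈ -81.88874, π⊥ = -4-15·τ' ≈ -1.11126 ∉ [-0.9, 0.3) ⇒ out

2, 4, 7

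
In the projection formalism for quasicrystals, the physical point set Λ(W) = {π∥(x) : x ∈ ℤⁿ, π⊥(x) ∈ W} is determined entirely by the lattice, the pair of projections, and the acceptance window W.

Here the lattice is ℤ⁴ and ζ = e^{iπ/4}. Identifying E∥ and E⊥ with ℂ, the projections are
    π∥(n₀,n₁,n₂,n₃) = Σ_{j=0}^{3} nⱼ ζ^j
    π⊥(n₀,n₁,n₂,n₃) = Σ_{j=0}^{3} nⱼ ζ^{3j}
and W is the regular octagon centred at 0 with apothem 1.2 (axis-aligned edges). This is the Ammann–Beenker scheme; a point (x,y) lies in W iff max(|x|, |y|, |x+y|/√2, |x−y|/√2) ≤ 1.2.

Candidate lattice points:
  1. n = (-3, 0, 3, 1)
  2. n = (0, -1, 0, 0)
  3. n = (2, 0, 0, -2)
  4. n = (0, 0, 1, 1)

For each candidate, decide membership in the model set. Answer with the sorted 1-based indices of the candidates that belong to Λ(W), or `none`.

Internal map: ζ^{3j} for j=0..3 gives (1,0), (−√2/2,√2/2), (0,−1), (√2/2,√2/2).
#1 (-3, 0, 3, 1): internal (-2.2929, -2.2929); octagon support 3.2426 vs apothem 1.2 → ∉ W
#2 (0, -1, 0, 0): internal (0.7071, -0.7071); octagon support 1.0000 vs apothem 1.2 → ∈ W
#3 (2, 0, 0, -2): internal (0.5858, -1.4142); octagon support 1.4142 vs apothem 1.2 → ∉ W
#4 (0, 0, 1, 1): internal (0.7071, -0.2929); octagon support 0.7071 vs apothem 1.2 → ∈ W

2, 4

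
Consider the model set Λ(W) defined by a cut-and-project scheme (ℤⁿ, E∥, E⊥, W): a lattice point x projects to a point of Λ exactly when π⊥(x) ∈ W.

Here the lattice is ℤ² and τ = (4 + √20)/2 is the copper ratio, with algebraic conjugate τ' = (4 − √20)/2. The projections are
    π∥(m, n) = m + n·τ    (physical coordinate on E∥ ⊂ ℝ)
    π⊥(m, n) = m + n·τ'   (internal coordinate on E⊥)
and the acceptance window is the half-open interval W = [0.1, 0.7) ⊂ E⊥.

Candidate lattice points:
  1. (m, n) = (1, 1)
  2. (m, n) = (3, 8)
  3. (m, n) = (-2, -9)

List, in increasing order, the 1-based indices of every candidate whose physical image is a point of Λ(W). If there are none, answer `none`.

3

τ' = (4−√20)/2 ≈ -0.236068.
#1 (1,1): internal coord 1 + (1)·τ' = +0.763932; +0.763932 ∉ [0.1, 0.7) → out
#2 (3,8): internal coord 3 + (8)·τ' = +1.111456; +1.111456 ∉ [0.1, 0.7) → out
#3 (-2,-9): internal coord -2 + (-9)·τ' = +0.124612; +0.124612 ∈ [0.1, 0.7) → IN Λ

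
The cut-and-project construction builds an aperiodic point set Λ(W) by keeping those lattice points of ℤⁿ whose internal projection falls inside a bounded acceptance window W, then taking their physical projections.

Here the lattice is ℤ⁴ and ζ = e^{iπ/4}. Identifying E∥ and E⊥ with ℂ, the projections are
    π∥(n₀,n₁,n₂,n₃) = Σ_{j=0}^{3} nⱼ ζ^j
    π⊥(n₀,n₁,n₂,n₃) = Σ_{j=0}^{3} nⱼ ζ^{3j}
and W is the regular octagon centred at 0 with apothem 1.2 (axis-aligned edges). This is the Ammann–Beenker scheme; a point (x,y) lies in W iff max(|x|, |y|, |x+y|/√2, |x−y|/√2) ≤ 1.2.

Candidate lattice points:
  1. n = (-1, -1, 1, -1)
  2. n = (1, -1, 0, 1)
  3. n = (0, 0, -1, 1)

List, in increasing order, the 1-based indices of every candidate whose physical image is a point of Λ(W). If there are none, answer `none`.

Internal map: ζ^{3j} for j=0..3 gives (1,0), (−√2/2,√2/2), (0,−1), (√2/2,√2/2).
candidate 1: n = (-1, -1, 1, -1) → π⊥ ≈ (-1.00000, -2.41421); max(|x|,|y|,|x±y|/√2) = 2.41421 > 1.2 ⇒ ∉ W
candidate 2: n = (1, -1, 0, 1) → π⊥ ≈ (+2.41421, +0.00000); max(|x|,|y|,|x±y|/√2) = 2.41421 > 1.2 ⇒ ∉ W
candidate 3: n = (0, 0, -1, 1) → π⊥ ≈ (+0.70711, +1.70711); max(|x|,|y|,|x±y|/√2) = 1.70711 > 1.2 ⇒ ∉ W

none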